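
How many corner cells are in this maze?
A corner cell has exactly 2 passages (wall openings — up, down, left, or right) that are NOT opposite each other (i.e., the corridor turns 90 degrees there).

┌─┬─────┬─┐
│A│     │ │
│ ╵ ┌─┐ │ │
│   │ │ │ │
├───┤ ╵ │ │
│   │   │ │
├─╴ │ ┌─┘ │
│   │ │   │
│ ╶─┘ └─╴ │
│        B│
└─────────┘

Counting corner cells (2 non-opposite passages):
Total corners: 10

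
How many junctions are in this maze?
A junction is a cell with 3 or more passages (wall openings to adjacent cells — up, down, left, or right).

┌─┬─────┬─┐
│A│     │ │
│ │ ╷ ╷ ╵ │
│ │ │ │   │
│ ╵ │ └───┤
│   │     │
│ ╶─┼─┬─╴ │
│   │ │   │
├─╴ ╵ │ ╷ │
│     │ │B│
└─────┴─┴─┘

Checking each cell for number of passages:

Junctions found (3+ passages):
  (0, 2): 3 passages
  (2, 0): 3 passages
  (3, 4): 3 passages
  (4, 1): 3 passages
Total junctions: 4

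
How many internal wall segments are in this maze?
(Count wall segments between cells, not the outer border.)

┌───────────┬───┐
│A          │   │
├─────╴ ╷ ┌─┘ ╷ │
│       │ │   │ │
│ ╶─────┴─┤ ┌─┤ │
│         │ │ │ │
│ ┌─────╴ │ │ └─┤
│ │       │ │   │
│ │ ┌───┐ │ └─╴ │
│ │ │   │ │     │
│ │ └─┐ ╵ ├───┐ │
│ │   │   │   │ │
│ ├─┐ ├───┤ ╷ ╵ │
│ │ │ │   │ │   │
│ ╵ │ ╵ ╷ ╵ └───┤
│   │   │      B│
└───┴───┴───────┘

Counting internal wall segments:
Total internal walls: 49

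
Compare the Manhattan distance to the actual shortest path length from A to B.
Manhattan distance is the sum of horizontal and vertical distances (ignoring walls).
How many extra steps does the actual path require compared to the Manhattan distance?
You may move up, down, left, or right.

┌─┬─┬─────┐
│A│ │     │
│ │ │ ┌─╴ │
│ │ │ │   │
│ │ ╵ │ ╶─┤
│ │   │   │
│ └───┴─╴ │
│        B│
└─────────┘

Manhattan distance: |3 - 0| + |4 - 0| = 7
Actual path length: 7
Extra steps: 7 - 7 = 0

Solution:

┌─┬─┬─────┐
│A│ │     │
│ │ │ ┌─╴ │
│↓│ │ │   │
│ │ ╵ │ ╶─┤
│↓│   │   │
│ └───┴─╴ │
│↳ → → → B│
└─────────┘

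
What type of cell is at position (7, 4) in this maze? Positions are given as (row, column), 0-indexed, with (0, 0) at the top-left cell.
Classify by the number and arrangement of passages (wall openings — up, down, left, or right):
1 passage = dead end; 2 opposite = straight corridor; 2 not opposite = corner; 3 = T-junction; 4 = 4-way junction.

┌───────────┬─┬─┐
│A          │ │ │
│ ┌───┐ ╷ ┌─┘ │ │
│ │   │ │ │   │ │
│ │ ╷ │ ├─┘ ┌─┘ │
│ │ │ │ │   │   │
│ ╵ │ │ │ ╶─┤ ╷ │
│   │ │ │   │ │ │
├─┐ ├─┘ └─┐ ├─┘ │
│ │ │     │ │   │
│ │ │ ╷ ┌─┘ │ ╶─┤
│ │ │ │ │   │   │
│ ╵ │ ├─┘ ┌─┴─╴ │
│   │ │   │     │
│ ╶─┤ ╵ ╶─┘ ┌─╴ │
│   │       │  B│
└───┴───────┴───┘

Checking cell at (7, 4):
Number of passages: 2
Cell type: straight corridor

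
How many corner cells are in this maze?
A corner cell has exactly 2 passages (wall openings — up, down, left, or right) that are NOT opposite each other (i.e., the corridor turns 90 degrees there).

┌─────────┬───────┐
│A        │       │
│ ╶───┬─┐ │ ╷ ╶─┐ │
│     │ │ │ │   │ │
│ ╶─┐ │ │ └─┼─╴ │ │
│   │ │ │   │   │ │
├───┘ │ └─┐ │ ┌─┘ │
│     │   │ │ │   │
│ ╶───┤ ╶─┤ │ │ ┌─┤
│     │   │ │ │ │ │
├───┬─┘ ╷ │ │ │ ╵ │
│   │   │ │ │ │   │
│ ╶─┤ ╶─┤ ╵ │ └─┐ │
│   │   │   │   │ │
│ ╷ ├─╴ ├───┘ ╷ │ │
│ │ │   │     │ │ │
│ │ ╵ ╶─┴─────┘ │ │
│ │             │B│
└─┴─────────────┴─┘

Counting corner cells (2 non-opposite passages):
Total corners: 33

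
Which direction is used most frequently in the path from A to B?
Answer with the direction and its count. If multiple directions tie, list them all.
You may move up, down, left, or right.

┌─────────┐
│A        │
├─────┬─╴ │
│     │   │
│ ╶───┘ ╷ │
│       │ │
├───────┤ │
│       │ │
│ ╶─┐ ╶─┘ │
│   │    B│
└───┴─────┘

Directions: right, right, right, right, down, down, down, down
Counts: {'right': 4, 'down': 4}
Most common: down and right (tied at 4 times each)

Solution:

┌─────────┐
│A → → → ↓│
├─────┬─╴ │
│     │  ↓│
│ ╶───┘ ╷ │
│       │↓│
├───────┤ │
│       │↓│
│ ╶─┐ ╶─┘ │
│   │    B│
└───┴─────┘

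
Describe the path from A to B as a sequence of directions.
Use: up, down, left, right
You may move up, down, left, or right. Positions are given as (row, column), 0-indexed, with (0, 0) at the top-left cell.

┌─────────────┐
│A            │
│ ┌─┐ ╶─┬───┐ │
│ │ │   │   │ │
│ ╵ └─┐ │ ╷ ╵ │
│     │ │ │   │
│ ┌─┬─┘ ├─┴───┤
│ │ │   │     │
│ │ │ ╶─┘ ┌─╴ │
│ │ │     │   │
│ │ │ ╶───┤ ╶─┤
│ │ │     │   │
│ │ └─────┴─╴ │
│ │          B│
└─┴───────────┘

Finding the path and converting it to directions:
Path through cells: (0,0) → (0,1) → (0,2) → (1,2) → (1,3) → (2,3) → (3,3) → (3,2) → (4,2) → (4,3) → (4,4) → (3,4) → (3,5) → (3,6) → (4,6) → (4,5) → (5,5) → (5,6) → (6,6)
Directions: right, right, down, right, down, down, left, down, right, right, up, right, right, down, left, down, right, down

Solution:

┌─────────────┐
│A → ↓        │
│ ┌─┐ ╶─┬───┐ │
│ │ │↳ ↓│   │ │
│ ╵ └─┐ │ ╷ ╵ │
│     │↓│ │   │
│ ┌─┬─┘ ├─┴───┤
│ │ │↓ ↲│↱ → ↓│
│ │ │ ╶─┘ ┌─╴ │
│ │ │↳ → ↑│↓ ↲│
│ │ │ ╶───┤ ╶─┤
│ │ │     │↳ ↓│
│ │ └─────┴─╴ │
│ │          B│
└─┴───────────┘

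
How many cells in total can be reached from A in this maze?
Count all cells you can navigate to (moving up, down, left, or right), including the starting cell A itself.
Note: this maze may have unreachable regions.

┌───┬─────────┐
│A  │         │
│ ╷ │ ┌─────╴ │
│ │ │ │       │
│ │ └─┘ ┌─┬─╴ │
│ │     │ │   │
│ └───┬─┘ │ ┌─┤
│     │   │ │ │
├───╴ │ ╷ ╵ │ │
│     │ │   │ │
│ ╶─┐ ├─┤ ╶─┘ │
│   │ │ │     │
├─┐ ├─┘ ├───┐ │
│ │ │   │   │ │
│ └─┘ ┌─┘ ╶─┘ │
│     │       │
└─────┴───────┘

Using BFS/flood-fill to find all reachable cells from A:
Maze size: 8 × 7 = 56 total cells
7 cell(s) are walled off and cannot be reached from A.
Reachable cells: 49

Reachable region (· marks reachable cells):

┌───┬─────────┐
│A ·│· · · · ·│
│ ╷ │ ┌─────╴ │
│·│·│·│· · · ·│
│ │ └─┘ ┌─┬─╴ │
│·│· · ·│·│· ·│
│ └───┬─┘ │ ┌─┤
│· · ·│· ·│·│·│
├───╴ │ ╷ ╵ │ │
│· · ·│·│· ·│·│
│ ╶─┐ ├─┤ ╶─┘ │
│· ·│·│ │· · ·│
├─┐ ├─┘ ├───┐ │
│ │·│   │· ·│·│
│ └─┘ ┌─┘ ╶─┘ │
│     │· · · ·│
└─────┴───────┘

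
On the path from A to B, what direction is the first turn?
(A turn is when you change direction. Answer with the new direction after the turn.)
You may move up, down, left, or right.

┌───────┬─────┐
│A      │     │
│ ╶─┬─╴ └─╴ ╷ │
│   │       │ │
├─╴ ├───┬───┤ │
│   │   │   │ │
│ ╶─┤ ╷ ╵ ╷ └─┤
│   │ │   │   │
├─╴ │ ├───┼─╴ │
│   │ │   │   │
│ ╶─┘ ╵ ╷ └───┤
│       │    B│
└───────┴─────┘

Directions: down, right, down, left, down, right, down, left, down, right, right, right, up, right, down, right, right
First turn direction: right

Solution:

┌───────┬─────┐
│A      │     │
│ ╶─┬─╴ └─╴ ╷ │
│↳ ↓│       │ │
├─╴ ├───┬───┤ │
│↓ ↲│   │   │ │
│ ╶─┤ ╷ ╵ ╷ └─┤
│↳ ↓│ │   │   │
├─╴ │ ├───┼─╴ │
│↓ ↲│ │↱ ↓│   │
│ ╶─┘ ╵ ╷ └───┤
│↳ → → ↑│↳ → B│
└───────┴─────┘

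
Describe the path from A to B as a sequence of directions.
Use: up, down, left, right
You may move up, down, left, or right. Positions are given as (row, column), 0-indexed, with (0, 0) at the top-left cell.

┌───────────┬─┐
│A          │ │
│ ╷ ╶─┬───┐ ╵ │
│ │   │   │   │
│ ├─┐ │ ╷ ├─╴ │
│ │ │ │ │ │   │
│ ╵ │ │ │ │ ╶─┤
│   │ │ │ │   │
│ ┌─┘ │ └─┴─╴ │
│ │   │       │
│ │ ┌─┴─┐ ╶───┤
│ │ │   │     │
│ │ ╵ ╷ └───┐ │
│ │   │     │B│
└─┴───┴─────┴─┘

Finding the path and converting it to directions:
Path through cells: (0,0) → (0,1) → (0,2) → (0,3) → (0,4) → (0,5) → (1,5) → (1,6) → (2,6) → (2,5) → (3,5) → (3,6) → (4,6) → (4,5) → (4,4) → (5,4) → (5,5) → (5,6) → (6,6)
Directions: right, right, right, right, right, down, right, down, left, down, right, down, left, left, down, right, right, down

Solution:

┌───────────┬─┐
│A → → → → ↓│ │
│ ╷ ╶─┬───┐ ╵ │
│ │   │   │↳ ↓│
│ ├─┐ │ ╷ ├─╴ │
│ │ │ │ │ │↓ ↲│
│ ╵ │ │ │ │ ╶─┤
│   │ │ │ │↳ ↓│
│ ┌─┘ │ └─┴─╴ │
│ │   │  ↓ ← ↲│
│ │ ┌─┴─┐ ╶───┤
│ │ │   │↳ → ↓│
│ │ ╵ ╷ └───┐ │
│ │   │     │B│
└─┴───┴─────┴─┘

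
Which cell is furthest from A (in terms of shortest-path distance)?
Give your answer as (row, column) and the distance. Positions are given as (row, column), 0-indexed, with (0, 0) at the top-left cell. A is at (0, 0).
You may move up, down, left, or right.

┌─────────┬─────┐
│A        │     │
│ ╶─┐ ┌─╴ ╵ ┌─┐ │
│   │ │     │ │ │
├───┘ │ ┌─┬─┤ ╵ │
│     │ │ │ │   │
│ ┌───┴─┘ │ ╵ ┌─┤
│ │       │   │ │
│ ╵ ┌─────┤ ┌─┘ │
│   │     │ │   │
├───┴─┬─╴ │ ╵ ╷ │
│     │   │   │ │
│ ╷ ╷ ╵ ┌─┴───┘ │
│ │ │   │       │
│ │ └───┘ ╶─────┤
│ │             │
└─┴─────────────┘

Computing BFS distances from A to all cells:
Furthest cell: (4, 2)
Distance: 38 steps

Path from A to the furthest cell:

┌─────────┬─────┐
│A → → → ↓│↱ → ↓│
│ ╶─┐ ┌─╴ ╵ ┌─┐ │
│   │ │  ↳ ↑│ │↓│
├───┘ │ ┌─┬─┤ ╵ │
│     │ │ │ │↓ ↲│
│ ┌───┴─┘ │ ╵ ┌─┤
│ │       │↓ ↲│ │
│ ╵ ┌─────┤ ┌─┘ │
│   │B ← ↰│↓│↱ ↓│
├───┴─┬─╴ │ ╵ ╷ │
│  ↱ ↓│↱ ↑│↳ ↑│↓│
│ ╷ ╷ ╵ ┌─┴───┘ │
│ │↑│↳ ↑│↓ ← ← ↲│
│ │ └───┘ ╶─────┤
│ │↑ ← ← ↲      │
└─┴─────────────┘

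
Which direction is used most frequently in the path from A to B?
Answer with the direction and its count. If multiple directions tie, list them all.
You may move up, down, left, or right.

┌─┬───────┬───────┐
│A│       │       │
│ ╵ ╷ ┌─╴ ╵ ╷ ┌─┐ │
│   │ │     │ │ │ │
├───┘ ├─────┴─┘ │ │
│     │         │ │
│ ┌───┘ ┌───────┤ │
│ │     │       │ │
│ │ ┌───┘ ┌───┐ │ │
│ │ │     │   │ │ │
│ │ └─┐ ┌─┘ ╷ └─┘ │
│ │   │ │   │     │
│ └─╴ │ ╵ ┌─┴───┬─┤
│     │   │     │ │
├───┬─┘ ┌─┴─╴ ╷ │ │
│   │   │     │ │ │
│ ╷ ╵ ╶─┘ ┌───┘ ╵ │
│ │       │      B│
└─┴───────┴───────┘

Directions: down, right, up, right, right, right, down, right, up, right, right, right, down, down, down, down, down, left, left, up, left, down, left, down, left, down, left, down, right, right, up, right, right, up, right, down, down, right
Counts: {'down': 13, 'right': 14, 'up': 5, 'left': 6}
Most common: right (14 times)

Solution:

┌─┬───────┬───────┐
│A│↱ → → ↓│↱ → → ↓│
│ ╵ ╷ ┌─╴ ╵ ╷ ┌─┐ │
│↳ ↑│ │  ↳ ↑│ │ │↓│
├───┘ ├─────┴─┘ │ │
│     │         │↓│
│ ┌───┘ ┌───────┤ │
│ │     │       │↓│
│ │ ┌───┘ ┌───┐ │ │
│ │ │     │↓ ↰│ │↓│
│ │ └─┐ ┌─┘ ╷ └─┘ │
│ │   │ │↓ ↲│↑ ← ↲│
│ └─╴ │ ╵ ┌─┴───┬─┤
│     │↓ ↲│  ↱ ↓│ │
├───┬─┘ ┌─┴─╴ ╷ │ │
│   │↓ ↲│↱ → ↑│↓│ │
│ ╷ ╵ ╶─┘ ┌───┘ ╵ │
│ │  ↳ → ↑│    ↳ B│
└─┴───────┴───────┘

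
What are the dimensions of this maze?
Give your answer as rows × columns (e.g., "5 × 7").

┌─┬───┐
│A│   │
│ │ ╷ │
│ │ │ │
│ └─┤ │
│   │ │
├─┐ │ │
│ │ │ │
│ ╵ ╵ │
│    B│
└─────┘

Counting the maze dimensions:
Rows (vertical): 5
Columns (horizontal): 3
Dimensions: 5 × 3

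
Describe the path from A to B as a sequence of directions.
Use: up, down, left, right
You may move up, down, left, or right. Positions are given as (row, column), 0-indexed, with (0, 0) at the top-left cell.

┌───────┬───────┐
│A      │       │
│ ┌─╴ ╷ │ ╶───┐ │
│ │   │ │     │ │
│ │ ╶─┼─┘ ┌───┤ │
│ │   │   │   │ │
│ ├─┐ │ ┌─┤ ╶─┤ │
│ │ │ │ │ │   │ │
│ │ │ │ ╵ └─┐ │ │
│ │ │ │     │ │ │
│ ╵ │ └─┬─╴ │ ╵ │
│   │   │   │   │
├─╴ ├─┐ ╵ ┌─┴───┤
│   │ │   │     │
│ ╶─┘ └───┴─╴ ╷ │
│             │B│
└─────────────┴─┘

Finding the path and converting it to directions:
Path through cells: (0,0) → (1,0) → (2,0) → (3,0) → (4,0) → (5,0) → (5,1) → (6,1) → (6,0) → (7,0) → (7,1) → (7,2) → (7,3) → (7,4) → (7,5) → (7,6) → (6,6) → (6,7) → (7,7)
Directions: down, down, down, down, down, right, down, left, down, right, right, right, right, right, right, up, right, down

Solution:

┌───────┬───────┐
│A      │       │
│ ┌─╴ ╷ │ ╶───┐ │
│↓│   │ │     │ │
│ │ ╶─┼─┘ ┌───┤ │
│↓│   │   │   │ │
│ ├─┐ │ ┌─┤ ╶─┤ │
│↓│ │ │ │ │   │ │
│ │ │ │ ╵ └─┐ │ │
│↓│ │ │     │ │ │
│ ╵ │ └─┬─╴ │ ╵ │
│↳ ↓│   │   │   │
├─╴ ├─┐ ╵ ┌─┴───┤
│↓ ↲│ │   │  ↱ ↓│
│ ╶─┘ └───┴─╴ ╷ │
│↳ → → → → → ↑│B│
└─────────────┴─┘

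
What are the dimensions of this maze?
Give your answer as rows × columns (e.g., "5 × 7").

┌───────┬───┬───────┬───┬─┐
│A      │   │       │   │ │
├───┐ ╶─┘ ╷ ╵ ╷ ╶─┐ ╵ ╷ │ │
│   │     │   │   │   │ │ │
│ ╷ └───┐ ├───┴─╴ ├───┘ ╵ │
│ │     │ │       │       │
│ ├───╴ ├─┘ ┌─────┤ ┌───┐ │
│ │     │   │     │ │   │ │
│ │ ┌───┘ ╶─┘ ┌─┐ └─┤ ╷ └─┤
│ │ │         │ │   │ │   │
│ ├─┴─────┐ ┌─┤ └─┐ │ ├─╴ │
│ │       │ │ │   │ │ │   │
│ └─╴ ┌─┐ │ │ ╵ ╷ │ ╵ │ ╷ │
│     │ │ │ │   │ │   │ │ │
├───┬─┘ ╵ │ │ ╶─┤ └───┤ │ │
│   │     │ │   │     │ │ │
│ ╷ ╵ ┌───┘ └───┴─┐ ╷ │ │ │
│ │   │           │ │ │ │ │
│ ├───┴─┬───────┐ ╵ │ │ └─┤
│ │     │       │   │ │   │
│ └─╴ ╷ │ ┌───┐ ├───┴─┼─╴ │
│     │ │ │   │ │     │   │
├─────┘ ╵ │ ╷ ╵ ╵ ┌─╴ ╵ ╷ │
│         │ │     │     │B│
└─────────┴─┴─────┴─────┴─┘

Counting the maze dimensions:
Rows (vertical): 12
Columns (horizontal): 13
Dimensions: 12 × 13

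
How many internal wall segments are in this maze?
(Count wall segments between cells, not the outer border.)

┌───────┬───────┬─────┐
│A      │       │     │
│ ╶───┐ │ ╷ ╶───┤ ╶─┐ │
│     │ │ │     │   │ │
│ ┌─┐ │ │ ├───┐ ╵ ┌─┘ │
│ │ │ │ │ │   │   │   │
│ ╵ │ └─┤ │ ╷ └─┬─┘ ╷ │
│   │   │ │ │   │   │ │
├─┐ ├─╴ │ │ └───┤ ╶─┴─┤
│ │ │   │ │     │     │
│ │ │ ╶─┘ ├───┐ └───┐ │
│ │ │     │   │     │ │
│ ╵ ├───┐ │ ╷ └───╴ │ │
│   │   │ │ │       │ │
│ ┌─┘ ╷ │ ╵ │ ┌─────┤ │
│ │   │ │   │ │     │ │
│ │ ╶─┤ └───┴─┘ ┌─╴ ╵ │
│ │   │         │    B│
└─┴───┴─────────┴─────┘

Counting internal wall segments:
Total internal walls: 80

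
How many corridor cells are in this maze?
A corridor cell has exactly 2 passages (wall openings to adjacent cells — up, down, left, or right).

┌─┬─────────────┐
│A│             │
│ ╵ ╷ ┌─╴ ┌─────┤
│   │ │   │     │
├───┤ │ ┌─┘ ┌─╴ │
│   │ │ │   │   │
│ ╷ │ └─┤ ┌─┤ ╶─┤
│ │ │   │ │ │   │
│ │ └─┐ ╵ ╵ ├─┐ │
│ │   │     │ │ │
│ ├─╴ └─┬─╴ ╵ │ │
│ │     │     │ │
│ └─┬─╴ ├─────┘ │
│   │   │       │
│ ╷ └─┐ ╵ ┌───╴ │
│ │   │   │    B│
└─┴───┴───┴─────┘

Counting cells with exactly 2 passages:
Total corridor cells: 44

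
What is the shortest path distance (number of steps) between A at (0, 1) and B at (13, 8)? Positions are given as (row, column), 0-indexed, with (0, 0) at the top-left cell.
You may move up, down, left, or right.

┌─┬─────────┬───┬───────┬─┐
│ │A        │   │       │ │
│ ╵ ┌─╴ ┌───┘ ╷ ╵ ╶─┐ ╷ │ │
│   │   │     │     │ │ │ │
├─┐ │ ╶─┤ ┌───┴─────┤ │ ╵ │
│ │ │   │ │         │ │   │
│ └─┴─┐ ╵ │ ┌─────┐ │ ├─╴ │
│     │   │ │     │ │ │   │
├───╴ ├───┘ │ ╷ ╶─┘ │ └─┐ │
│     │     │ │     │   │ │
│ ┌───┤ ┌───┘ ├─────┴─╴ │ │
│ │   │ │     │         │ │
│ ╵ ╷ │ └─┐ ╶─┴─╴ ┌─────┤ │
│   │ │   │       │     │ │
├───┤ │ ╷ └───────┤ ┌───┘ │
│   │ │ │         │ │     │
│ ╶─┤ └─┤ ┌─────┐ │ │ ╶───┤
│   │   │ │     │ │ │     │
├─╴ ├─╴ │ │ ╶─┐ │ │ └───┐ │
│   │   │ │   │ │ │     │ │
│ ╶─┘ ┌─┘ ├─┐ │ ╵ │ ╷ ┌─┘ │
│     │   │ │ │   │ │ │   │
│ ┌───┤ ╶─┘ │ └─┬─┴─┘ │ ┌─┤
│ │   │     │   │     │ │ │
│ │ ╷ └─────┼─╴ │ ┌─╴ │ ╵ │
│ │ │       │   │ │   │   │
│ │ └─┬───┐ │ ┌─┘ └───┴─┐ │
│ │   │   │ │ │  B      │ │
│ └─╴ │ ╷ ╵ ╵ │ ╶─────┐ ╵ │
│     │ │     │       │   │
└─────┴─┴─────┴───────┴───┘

Finding path from (0, 1) to (13, 8):
Path: (0,1) → (0,2) → (0,3) → (1,3) → (1,2) → (2,2) → (2,3) → (3,3) → (3,4) → (2,4) → (1,4) → (1,5) → (1,6) → (0,6) → (0,7) → (1,7) → (1,8) → (0,8) → (0,9) → (0,10) → (0,11) → (1,11) → (2,11) → (2,12) → (3,12) → (4,12) → (5,12) → (6,12) → (7,12) → (7,11) → (7,10) → (8,10) → (8,11) → (8,12) → (9,12) → (10,12) → (10,11) → (11,11) → (12,11) → (12,12) → (13,12) → (14,12) → (14,11) → (13,11) → (13,10) → (13,9) → (13,8)
Distance: 46 steps

Solution:

┌─┬─────────┬───┬───────┬─┐
│ │A → ↓    │↱ ↓│↱ → → ↓│ │
│ ╵ ┌─╴ ┌───┘ ╷ ╵ ╶─┐ ╷ │ │
│   │↓ ↲│↱ → ↑│↳ ↑  │ │↓│ │
├─┐ │ ╶─┤ ┌───┴─────┤ │ ╵ │
│ │ │↳ ↓│↑│         │ │↳ ↓│
│ └─┴─┐ ╵ │ ┌─────┐ │ ├─╴ │
│     │↳ ↑│ │     │ │ │  ↓│
├───╴ ├───┘ │ ╷ ╶─┘ │ └─┐ │
│     │     │ │     │   │↓│
│ ┌───┤ ┌───┘ ├─────┴─╴ │ │
│ │   │ │     │         │↓│
│ ╵ ╷ │ └─┐ ╶─┴─╴ ┌─────┤ │
│   │ │   │       │     │↓│
├───┤ │ ╷ └───────┤ ┌───┘ │
│   │ │ │         │ │↓ ← ↲│
│ ╶─┤ └─┤ ┌─────┐ │ │ ╶───┤
│   │   │ │     │ │ │↳ → ↓│
├─╴ ├─╴ │ │ ╶─┐ │ │ └───┐ │
│   │   │ │   │ │ │     │↓│
│ ╶─┘ ┌─┘ ├─┐ │ ╵ │ ╷ ┌─┘ │
│     │   │ │ │   │ │ │↓ ↲│
│ ┌───┤ ╶─┘ │ └─┬─┴─┘ │ ┌─┤
│ │   │     │   │     │↓│ │
│ │ ╷ └─────┼─╴ │ ┌─╴ │ ╵ │
│ │ │       │   │ │   │↳ ↓│
│ │ └─┬───┐ │ ┌─┘ └───┴─┐ │
│ │   │   │ │ │  B ← ← ↰│↓│
│ └─╴ │ ╷ ╵ ╵ │ ╶─────┐ ╵ │
│     │ │     │       │↑ ↲│
└─────┴─┴─────┴───────┴───┘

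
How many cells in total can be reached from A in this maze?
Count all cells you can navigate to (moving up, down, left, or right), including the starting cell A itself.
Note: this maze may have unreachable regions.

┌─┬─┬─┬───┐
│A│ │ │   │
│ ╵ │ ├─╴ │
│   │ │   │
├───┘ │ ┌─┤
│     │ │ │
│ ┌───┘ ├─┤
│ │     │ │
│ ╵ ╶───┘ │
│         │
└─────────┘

Using BFS/flood-fill to find all reachable cells from A:
Maze size: 5 × 5 = 25 total cells
21 cell(s) are walled off and cannot be reached from A.
Reachable cells: 4

Reachable region (· marks reachable cells):

┌─┬─┬─┬───┐
│A│·│ │   │
│ ╵ │ ├─╴ │
│· ·│ │   │
├───┘ │ ┌─┤
│     │ │ │
│ ┌───┘ ├─┤
│ │     │ │
│ ╵ ╶───┘ │
│         │
└─────────┘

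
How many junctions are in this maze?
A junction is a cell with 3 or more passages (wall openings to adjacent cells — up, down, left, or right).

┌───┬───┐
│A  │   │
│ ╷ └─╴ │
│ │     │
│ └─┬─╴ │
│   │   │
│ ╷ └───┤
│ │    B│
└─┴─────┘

Checking each cell for number of passages:

Junctions found (3+ passages):
  (1, 3): 3 passages
  (2, 0): 3 passages
Total junctions: 2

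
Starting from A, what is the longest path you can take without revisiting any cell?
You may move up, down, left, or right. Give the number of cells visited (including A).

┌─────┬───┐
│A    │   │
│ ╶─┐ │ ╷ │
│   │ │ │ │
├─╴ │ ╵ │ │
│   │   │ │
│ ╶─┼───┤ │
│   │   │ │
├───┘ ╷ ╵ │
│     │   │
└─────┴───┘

Finding longest simple path using DFS:
Start: (0, 0)
Longest path visits 19 cells
Path: A → right → right → down → down → right → up → up → right → down → down → down → down → left → up → left → down → left → left

Solution:

┌─────┬───┐
│A → ↓│↱ ↓│
│ ╶─┐ │ ╷ │
│   │↓│↑│↓│
├─╴ │ ╵ │ │
│   │↳ ↑│↓│
│ ╶─┼───┤ │
│   │↓ ↰│↓│
├───┘ ╷ ╵ │
│B ← ↲│↑ ↲│
└─────┴───┘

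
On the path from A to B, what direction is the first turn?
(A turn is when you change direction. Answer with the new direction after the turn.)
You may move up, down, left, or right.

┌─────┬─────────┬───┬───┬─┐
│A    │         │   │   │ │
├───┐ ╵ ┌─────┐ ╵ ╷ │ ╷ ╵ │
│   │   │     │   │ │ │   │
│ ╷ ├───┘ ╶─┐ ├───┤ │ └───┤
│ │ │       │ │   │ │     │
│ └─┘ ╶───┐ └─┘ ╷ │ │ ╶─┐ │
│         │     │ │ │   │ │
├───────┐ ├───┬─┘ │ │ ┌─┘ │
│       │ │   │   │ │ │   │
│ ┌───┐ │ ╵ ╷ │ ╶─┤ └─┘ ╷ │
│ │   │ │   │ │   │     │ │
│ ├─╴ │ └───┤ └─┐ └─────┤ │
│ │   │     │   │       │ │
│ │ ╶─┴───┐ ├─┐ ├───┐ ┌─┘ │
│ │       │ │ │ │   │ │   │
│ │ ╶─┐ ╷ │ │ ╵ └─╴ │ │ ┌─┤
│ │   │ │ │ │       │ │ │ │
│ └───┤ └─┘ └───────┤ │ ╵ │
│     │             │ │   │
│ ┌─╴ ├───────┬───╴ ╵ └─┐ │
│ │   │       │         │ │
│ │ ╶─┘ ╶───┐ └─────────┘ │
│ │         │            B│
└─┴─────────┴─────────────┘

Directions: right, right, down, right, up, right, right, right, right, down, right, up, right, down, down, down, down, down, right, right, up, right, down, down, down, left, down, down, right, down, down
First turn direction: down

Solution:

┌─────┬─────────┬───┬───┬─┐
│A → ↓│↱ → → → ↓│↱ ↓│   │ │
├───┐ ╵ ┌─────┐ ╵ ╷ │ ╷ ╵ │
│   │↳ ↑│     │↳ ↑│↓│ │   │
│ ╷ ├───┘ ╶─┐ ├───┤ │ └───┤
│ │ │       │ │   │↓│     │
│ └─┘ ╶───┐ └─┘ ╷ │ │ ╶─┐ │
│         │     │ │↓│   │ │
├───────┐ ├───┬─┘ │ │ ┌─┘ │
│       │ │   │   │↓│ │↱ ↓│
│ ┌───┐ │ ╵ ╷ │ ╶─┤ └─┘ ╷ │
│ │   │ │   │ │   │↳ → ↑│↓│
│ ├─╴ │ └───┤ └─┐ └─────┤ │
│ │   │     │   │       │↓│
│ │ ╶─┴───┐ ├─┐ ├───┐ ┌─┘ │
│ │       │ │ │ │   │ │↓ ↲│
│ │ ╶─┐ ╷ │ │ ╵ └─╴ │ │ ┌─┤
│ │   │ │ │ │       │ │↓│ │
│ └───┤ └─┘ └───────┤ │ ╵ │
│     │             │ │↳ ↓│
│ ┌─╴ ├───────┬───╴ ╵ └─┐ │
│ │   │       │         │↓│
│ │ ╶─┘ ╶───┐ └─────────┘ │
│ │         │            B│
└─┴─────────┴─────────────┘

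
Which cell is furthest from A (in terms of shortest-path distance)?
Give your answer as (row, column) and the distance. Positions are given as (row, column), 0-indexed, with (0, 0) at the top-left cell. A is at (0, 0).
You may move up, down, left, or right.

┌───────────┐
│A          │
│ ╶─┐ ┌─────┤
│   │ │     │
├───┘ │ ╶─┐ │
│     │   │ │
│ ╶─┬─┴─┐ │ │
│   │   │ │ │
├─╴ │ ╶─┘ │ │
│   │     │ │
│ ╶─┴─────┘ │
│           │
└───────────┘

Computing BFS distances from A to all cells:
Furthest cell: (3, 3)
Distance: 30 steps

Path from A to the furthest cell:

┌───────────┐
│A → ↓      │
│ ╶─┐ ┌─────┤
│   │↓│↓ ← ↰│
├───┘ │ ╶─┐ │
│↓ ← ↲│↳ ↓│↑│
│ ╶─┬─┴─┐ │ │
│↳ ↓│↱ B│↓│↑│
├─╴ │ ╶─┘ │ │
│↓ ↲│↑ ← ↲│↑│
│ ╶─┴─────┘ │
│↳ → → → → ↑│
└───────────┘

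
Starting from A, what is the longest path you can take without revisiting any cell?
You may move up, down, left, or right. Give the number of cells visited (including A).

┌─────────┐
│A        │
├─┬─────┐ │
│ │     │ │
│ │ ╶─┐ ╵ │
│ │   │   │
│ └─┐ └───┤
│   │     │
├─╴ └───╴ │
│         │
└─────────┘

Finding longest simple path using DFS:
Start: (0, 0)
Longest path visits 24 cells
Path: A → right → right → right → right → down → down → left → up → left → left → down → right → down → right → right → down → left → left → left → up → left → up → up

Solution:

┌─────────┐
│A → → → ↓│
├─┬─────┐ │
│B│↓ ← ↰│↓│
│ │ ╶─┐ ╵ │
│↑│↳ ↓│↑ ↲│
│ └─┐ └───┤
│↑ ↰│↳ → ↓│
├─╴ └───╴ │
│  ↑ ← ← ↲│
└─────────┘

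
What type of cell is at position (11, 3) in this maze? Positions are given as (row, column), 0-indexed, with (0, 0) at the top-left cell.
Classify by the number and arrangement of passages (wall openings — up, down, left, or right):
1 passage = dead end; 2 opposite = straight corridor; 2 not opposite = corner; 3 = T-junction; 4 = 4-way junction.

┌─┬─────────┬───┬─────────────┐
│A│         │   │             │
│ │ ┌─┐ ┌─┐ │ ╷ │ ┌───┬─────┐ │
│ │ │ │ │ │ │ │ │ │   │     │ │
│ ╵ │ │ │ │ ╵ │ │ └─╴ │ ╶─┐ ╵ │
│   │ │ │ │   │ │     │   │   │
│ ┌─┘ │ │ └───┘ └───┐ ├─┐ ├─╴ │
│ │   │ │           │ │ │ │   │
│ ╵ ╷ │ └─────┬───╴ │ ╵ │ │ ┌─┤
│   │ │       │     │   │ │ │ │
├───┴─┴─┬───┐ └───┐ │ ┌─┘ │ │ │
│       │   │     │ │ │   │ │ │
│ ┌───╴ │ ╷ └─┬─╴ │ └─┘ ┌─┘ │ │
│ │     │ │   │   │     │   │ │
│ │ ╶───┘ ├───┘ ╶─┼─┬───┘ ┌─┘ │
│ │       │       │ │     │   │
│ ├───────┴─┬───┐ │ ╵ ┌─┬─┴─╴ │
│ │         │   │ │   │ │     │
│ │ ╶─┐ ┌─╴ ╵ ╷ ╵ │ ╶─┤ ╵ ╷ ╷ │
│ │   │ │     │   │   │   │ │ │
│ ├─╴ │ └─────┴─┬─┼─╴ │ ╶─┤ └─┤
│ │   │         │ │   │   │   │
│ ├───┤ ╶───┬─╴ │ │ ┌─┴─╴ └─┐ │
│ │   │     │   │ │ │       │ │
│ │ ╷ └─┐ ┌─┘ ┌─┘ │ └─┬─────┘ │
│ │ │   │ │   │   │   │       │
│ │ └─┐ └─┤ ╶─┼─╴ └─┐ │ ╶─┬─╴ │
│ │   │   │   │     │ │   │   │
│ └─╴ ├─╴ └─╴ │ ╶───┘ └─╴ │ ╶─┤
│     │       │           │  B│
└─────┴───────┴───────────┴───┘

Checking cell at (11, 3):
Number of passages: 2
Cell type: corner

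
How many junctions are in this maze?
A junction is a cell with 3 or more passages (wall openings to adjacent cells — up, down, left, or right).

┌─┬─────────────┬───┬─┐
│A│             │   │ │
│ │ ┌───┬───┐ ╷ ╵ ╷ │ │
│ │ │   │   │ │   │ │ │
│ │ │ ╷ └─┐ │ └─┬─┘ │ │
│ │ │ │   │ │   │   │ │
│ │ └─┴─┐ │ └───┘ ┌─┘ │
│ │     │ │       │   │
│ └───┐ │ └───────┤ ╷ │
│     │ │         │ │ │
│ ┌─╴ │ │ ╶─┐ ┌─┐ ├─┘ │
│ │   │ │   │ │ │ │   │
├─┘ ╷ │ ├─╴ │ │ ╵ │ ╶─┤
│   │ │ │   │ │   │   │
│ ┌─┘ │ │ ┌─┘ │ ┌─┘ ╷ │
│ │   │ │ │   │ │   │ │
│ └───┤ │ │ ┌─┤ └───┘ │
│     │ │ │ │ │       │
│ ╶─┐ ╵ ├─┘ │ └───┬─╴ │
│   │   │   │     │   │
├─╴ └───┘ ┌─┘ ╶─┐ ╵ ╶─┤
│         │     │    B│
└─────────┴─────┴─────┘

Checking each cell for number of passages:

Junctions found (3+ passages):
  (0, 6): 3 passages
  (3, 10): 3 passages
  (4, 0): 3 passages
  (4, 4): 3 passages
  (4, 6): 3 passages
  (5, 2): 3 passages
  (6, 7): 3 passages
  (6, 9): 3 passages
  (8, 0): 3 passages
  (8, 10): 3 passages
  (9, 6): 3 passages
  (10, 1): 3 passages
  (10, 6): 3 passages
  (10, 9): 3 passages
Total junctions: 14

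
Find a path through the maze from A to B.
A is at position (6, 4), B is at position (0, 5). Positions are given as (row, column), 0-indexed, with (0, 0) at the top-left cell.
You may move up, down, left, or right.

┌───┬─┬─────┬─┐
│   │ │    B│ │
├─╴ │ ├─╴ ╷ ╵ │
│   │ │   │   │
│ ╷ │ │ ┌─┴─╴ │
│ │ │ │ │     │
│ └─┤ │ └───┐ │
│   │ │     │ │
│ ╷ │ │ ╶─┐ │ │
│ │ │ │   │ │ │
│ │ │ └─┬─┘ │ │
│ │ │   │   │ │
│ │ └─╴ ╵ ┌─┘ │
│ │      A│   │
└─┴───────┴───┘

Finding the shortest path from (6, 4) to (0, 5):
Path length: 11 steps
Directions: up → right → up → up → left → left → up → up → right → up → right

Solution:

┌───┬─┬─────┬─┐
│   │ │  ↱ B│ │
├─╴ │ ├─╴ ╷ ╵ │
│   │ │↱ ↑│   │
│ ╷ │ │ ┌─┴─╴ │
│ │ │ │↑│     │
│ └─┤ │ └───┐ │
│   │ │↑ ← ↰│ │
│ ╷ │ │ ╶─┐ │ │
│ │ │ │   │↑│ │
│ │ │ └─┬─┘ │ │
│ │ │   │↱ ↑│ │
│ │ └─╴ ╵ ┌─┘ │
│ │      A│   │
└─┴───────┴───┘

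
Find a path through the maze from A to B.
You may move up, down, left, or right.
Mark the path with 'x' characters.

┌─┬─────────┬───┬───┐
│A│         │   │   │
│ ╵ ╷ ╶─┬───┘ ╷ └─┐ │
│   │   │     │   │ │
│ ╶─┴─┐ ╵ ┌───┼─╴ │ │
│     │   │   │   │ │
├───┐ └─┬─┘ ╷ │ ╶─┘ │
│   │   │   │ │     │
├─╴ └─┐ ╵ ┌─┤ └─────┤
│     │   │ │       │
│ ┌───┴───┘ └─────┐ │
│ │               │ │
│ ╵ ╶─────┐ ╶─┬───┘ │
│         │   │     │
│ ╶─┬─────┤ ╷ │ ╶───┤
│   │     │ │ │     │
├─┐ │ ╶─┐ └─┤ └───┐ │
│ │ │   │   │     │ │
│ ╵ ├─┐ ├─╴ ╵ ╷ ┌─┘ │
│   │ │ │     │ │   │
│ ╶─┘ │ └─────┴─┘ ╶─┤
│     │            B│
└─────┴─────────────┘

Finding the shortest path through the maze:
Path length: 29 steps
Directions: down → down → right → right → down → right → down → right → up → right → up → right → down → down → right → right → right → down → down → left → left → down → right → right → down → down → left → down → right

Solution:

┌─┬─────────┬───┬───┐
│A│         │   │   │
│ ╵ ╷ ╶─┬───┘ ╷ └─┐ │
│x  │   │     │   │ │
│ ╶─┴─┐ ╵ ┌───┼─╴ │ │
│x x x│   │x x│   │ │
├───┐ └─┬─┘ ╷ │ ╶─┘ │
│   │x x│x x│x│     │
├─╴ └─┐ ╵ ┌─┤ └─────┤
│     │x x│ │x x x x│
│ ┌───┴───┘ └─────┐ │
│ │               │x│
│ ╵ ╶─────┐ ╶─┬───┘ │
│         │   │x x x│
│ ╶─┬─────┤ ╷ │ ╶───┤
│   │     │ │ │x x x│
├─┐ │ ╶─┐ └─┤ └───┐ │
│ │ │   │   │     │x│
│ ╵ ├─┐ ├─╴ ╵ ╷ ┌─┘ │
│   │ │ │     │ │x x│
│ ╶─┘ │ └─────┴─┘ ╶─┤
│     │          x B│
└─────┴─────────────┘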